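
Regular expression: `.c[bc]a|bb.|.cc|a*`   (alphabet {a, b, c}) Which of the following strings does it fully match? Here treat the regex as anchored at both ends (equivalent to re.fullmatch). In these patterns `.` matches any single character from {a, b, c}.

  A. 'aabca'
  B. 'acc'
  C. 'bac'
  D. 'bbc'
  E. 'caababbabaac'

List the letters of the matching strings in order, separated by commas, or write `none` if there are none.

B, D

A → no match
B → match
C → no match
D → match
E → no match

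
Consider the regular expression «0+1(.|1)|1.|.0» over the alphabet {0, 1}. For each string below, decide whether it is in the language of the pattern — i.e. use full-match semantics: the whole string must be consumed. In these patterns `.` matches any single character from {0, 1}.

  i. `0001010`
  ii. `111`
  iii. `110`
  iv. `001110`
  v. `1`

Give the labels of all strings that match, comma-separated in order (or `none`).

none

i. `0001010` → no match
ii. `111` → no match
iii. `110` → no match
iv. `001110` → no match
v. `1` → no match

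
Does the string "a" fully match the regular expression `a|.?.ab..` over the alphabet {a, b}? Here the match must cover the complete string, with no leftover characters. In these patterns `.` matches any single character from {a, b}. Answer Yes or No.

Yes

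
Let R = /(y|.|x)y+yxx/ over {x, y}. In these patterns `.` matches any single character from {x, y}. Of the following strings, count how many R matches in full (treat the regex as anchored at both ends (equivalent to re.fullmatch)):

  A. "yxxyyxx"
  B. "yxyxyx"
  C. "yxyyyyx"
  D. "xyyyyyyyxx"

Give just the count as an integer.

A → no match
B → no match — must end with "yyxx"
C → no match — must end with "yyxx"
D → match
Total matched: 1

1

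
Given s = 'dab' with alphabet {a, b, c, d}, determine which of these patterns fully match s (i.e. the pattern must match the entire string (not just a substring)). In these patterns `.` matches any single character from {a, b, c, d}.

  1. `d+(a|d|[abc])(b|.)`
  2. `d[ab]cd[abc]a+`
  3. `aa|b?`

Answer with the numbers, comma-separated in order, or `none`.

1

1 → match
2 → no match — must end with 'a'
3 → no match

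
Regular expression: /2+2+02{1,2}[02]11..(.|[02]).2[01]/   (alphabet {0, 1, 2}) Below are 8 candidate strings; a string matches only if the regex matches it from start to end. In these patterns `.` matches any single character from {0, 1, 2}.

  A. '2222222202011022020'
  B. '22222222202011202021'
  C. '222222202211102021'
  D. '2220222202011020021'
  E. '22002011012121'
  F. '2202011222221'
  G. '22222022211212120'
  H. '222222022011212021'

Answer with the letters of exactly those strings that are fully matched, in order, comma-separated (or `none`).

A → match
B → match
C → match
D → no match
E → no match
F → match
G → match
H → match

A, B, C, F, G, H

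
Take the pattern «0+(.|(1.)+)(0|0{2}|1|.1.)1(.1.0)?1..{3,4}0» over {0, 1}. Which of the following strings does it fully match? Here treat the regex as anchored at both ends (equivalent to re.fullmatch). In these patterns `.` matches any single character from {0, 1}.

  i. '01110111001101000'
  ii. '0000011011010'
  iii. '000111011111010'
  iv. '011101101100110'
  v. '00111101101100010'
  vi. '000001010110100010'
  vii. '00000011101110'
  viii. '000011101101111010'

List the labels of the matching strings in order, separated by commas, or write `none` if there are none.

i, ii, iii, iv, v, vi, vii, viii

i → match
ii → match
iii → match
iv → match
v → match
vi → match
vii → match
viii → match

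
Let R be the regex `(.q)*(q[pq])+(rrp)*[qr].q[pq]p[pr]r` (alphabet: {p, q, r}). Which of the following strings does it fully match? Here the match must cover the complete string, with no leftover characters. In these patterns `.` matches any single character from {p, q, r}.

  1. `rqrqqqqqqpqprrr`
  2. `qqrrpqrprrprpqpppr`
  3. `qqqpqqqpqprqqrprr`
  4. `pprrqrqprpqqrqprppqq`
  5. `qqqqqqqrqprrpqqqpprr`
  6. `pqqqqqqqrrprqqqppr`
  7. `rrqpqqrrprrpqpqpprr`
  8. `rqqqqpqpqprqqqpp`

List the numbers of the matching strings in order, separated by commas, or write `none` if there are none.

6

1 → no match
2 → no match
3 → no match
4 → no match — must end with `r`
5 → no match
6 → match
7 → no match
8 → no match — must end with `r`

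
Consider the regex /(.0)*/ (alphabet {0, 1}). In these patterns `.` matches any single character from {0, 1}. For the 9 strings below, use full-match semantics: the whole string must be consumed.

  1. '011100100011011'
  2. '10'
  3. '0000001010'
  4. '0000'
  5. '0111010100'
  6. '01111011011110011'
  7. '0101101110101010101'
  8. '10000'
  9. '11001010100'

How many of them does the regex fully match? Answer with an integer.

3

1 → no match
2. '10' → match
3. '0000001010' → match
4. '0000' → match
5. '0111010100' → no match
6 → no match
7 → no match
8. '10000' → no match
9. '11001010100' → no match
Total matched: 3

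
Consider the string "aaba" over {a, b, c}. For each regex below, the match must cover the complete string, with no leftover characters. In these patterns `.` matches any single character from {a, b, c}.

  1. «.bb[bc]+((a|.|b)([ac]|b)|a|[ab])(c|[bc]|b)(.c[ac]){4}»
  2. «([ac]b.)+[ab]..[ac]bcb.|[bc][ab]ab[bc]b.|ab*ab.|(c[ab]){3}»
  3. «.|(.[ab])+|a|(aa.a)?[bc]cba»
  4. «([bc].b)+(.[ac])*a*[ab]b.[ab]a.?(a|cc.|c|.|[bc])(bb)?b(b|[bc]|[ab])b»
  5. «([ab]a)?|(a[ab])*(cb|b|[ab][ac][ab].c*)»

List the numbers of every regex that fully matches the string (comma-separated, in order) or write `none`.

1 → no match
2 → match
3 → match
4 → no match — must end with "b"
5 → match

2, 3, 5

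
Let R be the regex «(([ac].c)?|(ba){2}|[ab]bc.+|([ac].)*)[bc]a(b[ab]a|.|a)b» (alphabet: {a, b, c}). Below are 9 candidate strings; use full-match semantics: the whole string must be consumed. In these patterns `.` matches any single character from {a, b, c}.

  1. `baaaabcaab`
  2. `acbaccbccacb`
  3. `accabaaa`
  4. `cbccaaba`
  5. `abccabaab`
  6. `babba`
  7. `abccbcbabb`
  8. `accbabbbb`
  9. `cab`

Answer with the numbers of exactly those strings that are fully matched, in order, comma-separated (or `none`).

5, 7

1 → no match
2 → no match
3 → no match — must end with `b`
4 → no match — must end with `b`
5 → match
6 → no match — must end with `b`
7 → match
8 → no match
9 → no match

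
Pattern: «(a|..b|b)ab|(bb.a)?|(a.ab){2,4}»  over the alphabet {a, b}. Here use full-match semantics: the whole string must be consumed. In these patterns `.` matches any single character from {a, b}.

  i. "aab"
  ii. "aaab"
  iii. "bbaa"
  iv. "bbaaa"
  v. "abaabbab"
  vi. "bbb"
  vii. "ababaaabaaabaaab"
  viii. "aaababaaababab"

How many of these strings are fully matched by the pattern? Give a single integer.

3

i → match
ii → no match
iii → match
iv → no match
v → no match
vi → no match
vii → match
viii → no match
Total matched: 3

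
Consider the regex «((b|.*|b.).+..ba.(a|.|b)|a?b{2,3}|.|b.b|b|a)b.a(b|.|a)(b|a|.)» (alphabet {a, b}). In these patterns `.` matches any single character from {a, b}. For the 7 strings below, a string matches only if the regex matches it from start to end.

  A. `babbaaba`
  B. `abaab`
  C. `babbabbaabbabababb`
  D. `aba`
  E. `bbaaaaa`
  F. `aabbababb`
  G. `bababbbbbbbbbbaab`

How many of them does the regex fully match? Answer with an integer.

1

A → match
B → no match
C → no match
D → no match
E → no match
F → no match
G → no match
Total matched: 1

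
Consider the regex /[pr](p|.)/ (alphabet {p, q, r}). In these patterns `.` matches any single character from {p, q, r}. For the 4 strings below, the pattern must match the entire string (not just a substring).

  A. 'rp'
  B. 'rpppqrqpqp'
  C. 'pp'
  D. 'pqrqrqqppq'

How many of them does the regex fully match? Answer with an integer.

2

A → match
B → no match
C → match
D → no match
Total matched: 2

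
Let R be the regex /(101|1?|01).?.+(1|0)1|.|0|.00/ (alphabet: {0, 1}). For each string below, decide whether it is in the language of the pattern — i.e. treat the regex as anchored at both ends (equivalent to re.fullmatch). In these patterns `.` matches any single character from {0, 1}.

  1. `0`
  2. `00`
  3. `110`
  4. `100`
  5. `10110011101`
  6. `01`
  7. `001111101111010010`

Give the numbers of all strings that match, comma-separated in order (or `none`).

1. `0` → match
2. `00` → no match
3. `110` → no match
4. `100` → match
5. `10110011101` → match
6. `01` → no match
7 → no match

1, 4, 5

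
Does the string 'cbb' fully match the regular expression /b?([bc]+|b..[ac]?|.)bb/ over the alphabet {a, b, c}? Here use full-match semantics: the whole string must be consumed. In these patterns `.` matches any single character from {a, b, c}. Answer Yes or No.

Yes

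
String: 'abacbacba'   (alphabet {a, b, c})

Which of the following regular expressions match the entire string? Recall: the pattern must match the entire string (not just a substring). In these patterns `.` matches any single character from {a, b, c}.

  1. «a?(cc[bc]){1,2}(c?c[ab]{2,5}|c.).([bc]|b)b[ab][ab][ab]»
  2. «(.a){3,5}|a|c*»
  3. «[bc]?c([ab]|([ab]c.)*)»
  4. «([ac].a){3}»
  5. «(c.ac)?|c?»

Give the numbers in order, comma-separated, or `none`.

1 → no match
2 → no match
3 → no match
4 → match
5 → no match

4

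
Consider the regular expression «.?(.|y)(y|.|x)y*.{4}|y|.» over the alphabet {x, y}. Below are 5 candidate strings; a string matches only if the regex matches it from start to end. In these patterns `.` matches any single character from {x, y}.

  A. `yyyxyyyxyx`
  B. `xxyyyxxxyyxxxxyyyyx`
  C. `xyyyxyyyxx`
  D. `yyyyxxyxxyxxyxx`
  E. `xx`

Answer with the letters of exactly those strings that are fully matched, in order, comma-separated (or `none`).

A → no match
B → no match
C → no match
D → no match
E → no match

none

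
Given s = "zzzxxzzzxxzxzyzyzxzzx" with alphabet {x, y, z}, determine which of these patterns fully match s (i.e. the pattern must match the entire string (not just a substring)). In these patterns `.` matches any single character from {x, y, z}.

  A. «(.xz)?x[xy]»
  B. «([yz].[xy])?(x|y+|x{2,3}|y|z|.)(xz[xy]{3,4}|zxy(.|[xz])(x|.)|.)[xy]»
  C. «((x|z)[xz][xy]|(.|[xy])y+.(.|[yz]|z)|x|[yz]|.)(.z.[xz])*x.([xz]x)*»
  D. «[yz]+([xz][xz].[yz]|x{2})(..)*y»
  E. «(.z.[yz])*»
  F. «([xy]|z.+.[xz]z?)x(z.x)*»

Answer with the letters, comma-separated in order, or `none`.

C, F

A → no match
B → no match
C → match
D → no match — must end with "y"
E → no match
F → match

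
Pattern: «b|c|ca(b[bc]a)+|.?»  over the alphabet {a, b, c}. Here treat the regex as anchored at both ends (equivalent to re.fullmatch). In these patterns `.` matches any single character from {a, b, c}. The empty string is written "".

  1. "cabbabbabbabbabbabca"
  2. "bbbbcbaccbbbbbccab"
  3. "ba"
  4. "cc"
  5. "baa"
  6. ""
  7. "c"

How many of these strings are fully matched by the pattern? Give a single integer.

3

1 → match
2 → no match
3 → no match
4 → no match
5 → no match
6 → match
7 → match
Total matched: 3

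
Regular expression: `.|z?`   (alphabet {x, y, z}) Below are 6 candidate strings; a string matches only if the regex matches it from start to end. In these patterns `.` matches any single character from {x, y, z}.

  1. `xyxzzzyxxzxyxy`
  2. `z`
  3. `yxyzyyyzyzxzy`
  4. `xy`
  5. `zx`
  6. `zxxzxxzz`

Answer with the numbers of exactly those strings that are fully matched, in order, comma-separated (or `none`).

2

1 → no match
2. `z` → match
3 → no match
4. `xy` → no match
5. `zx` → no match
6. `zxxzxxzz` → no match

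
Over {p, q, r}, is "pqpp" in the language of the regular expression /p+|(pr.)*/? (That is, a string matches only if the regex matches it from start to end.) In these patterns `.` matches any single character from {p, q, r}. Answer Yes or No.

No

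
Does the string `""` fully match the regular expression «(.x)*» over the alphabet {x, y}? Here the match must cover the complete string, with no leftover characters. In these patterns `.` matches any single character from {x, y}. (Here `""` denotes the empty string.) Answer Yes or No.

Yes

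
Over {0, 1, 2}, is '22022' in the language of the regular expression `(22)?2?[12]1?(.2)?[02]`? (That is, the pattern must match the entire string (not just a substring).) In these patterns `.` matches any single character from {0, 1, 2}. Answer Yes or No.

Yes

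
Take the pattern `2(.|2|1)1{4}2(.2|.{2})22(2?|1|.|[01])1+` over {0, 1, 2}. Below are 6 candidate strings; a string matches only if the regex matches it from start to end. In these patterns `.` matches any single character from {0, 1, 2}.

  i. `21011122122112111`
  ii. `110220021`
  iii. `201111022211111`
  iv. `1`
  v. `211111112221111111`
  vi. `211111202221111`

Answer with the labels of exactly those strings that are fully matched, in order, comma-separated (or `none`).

vi

i → no match
ii → no match — must start with `2`
iii → no match
iv → no match — must start with `2`
v → no match
vi → match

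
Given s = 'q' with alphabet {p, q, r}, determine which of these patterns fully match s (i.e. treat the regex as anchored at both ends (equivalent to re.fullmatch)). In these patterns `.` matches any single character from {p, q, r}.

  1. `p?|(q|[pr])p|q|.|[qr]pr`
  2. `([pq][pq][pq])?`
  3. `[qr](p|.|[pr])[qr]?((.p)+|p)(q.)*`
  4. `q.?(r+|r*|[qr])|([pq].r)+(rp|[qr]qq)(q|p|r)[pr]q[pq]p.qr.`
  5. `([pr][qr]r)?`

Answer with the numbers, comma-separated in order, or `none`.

1 → match
2 → no match
3 → no match
4 → match
5 → no match

1, 4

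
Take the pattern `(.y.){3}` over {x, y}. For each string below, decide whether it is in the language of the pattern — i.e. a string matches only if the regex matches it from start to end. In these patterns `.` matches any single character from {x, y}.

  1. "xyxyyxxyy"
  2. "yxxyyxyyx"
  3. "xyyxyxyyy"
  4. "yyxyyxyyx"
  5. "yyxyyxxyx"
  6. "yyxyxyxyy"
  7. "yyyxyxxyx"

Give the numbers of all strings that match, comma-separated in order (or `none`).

1, 3, 4, 5, 7

1 → match
2 → no match
3 → match
4 → match
5 → match
6 → no match
7 → match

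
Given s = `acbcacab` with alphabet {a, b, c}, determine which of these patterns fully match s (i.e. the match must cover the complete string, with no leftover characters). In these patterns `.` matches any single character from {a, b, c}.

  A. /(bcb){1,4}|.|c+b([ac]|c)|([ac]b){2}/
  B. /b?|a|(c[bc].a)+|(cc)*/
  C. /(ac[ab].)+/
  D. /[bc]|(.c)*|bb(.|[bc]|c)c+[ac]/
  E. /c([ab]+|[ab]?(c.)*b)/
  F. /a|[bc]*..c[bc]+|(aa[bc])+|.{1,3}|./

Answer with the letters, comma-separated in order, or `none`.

A → no match
B → no match
C → match
D → no match
E → no match — must start with `c`
F → no match

C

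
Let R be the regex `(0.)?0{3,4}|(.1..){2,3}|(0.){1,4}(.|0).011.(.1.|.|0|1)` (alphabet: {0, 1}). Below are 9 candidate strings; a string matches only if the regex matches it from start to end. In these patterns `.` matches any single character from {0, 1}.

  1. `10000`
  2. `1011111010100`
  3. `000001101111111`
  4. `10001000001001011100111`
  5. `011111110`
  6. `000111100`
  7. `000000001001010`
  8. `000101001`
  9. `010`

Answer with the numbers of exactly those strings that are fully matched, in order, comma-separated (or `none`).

none

1 → no match
2 → no match
3 → no match
4 → no match
5 → no match
6 → no match
7 → no match
8 → no match
9 → no match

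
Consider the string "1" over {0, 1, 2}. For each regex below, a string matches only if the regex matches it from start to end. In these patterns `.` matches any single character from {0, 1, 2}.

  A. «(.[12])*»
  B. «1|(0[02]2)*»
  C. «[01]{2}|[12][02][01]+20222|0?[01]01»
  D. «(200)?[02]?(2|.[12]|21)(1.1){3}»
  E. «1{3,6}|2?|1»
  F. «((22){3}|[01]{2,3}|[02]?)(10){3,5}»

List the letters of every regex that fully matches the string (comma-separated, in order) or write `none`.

B, E

A → no match
B → match
C → no match
D → no match
E → match
F → no match — must end with "10"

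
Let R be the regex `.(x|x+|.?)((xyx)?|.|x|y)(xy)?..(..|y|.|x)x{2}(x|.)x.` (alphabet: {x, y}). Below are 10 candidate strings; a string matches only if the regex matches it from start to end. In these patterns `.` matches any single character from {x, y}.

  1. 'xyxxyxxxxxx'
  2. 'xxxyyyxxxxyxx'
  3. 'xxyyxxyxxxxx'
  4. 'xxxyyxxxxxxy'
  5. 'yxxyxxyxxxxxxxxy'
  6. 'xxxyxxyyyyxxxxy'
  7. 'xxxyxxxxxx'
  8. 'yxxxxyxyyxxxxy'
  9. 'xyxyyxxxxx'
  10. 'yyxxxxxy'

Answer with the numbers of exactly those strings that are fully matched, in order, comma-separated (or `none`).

1, 2, 3, 4, 5, 6, 7, 8, 9

1 → match
2 → match
3 → match
4 → match
5 → match
6 → match
7 → match
8 → match
9 → match
10 → no match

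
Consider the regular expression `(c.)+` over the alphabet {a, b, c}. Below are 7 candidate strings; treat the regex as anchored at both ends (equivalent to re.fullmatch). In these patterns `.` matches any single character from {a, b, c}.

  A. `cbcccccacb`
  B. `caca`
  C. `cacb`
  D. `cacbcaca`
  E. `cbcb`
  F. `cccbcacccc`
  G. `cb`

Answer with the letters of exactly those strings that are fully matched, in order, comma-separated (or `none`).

A → match
B → match
C → match
D → match
E → match
F → match
G → match

A, B, C, D, E, F, G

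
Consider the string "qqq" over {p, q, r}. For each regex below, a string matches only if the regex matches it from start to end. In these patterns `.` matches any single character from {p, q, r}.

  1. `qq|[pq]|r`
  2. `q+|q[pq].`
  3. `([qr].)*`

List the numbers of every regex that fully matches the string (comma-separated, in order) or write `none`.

1 → no match
2 → match
3 → no match

2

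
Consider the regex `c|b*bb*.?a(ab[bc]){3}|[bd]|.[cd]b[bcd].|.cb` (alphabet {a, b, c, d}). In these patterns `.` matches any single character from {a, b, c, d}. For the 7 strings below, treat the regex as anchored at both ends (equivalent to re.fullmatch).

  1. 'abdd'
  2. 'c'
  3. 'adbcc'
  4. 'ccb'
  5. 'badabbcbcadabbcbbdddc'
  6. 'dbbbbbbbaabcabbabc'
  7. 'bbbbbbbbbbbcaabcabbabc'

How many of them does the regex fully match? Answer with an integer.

1 → no match
2 → match
3 → match
4 → match
5 → no match
6 → no match
7 → match
Total matched: 4

4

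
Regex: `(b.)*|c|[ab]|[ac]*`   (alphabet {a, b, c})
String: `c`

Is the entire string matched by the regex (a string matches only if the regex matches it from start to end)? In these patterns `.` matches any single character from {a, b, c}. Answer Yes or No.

Yes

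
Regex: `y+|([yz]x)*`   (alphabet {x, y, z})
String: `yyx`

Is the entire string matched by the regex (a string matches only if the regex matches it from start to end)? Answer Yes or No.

No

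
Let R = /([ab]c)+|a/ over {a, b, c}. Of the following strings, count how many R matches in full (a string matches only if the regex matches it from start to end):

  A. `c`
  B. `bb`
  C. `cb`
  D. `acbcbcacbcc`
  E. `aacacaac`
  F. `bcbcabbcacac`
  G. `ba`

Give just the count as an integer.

0

A → no match
B → no match
C → no match
D → no match
E → no match
F → no match
G → no match
Total matched: 0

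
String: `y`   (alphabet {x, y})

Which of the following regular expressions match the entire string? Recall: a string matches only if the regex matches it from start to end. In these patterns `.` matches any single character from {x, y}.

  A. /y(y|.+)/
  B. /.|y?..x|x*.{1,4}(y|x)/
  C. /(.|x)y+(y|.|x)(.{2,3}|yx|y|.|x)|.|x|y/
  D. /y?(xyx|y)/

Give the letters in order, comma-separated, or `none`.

A → no match
B → match
C → match
D → match

B, C, D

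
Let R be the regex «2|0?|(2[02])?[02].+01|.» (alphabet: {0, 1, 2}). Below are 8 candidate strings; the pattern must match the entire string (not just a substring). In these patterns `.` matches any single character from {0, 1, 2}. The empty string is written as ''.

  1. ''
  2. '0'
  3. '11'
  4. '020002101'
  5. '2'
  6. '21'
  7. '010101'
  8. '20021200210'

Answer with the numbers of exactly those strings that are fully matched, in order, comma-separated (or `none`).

1, 2, 4, 5, 7

1 → match
2 → match
3 → no match
4 → match
5 → match
6 → no match
7 → match
8 → no match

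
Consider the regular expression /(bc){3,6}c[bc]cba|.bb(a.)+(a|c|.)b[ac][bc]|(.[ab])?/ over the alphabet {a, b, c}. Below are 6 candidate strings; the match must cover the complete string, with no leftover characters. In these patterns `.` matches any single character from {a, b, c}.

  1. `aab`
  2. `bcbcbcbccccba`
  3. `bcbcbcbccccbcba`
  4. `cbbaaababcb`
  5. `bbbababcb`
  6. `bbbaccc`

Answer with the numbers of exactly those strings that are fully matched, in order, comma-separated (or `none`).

2, 4, 5

1 → no match
2 → match
3 → no match
4 → match
5 → match
6 → no match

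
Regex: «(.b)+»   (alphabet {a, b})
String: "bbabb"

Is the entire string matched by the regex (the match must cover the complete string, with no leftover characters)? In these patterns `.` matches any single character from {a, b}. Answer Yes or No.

No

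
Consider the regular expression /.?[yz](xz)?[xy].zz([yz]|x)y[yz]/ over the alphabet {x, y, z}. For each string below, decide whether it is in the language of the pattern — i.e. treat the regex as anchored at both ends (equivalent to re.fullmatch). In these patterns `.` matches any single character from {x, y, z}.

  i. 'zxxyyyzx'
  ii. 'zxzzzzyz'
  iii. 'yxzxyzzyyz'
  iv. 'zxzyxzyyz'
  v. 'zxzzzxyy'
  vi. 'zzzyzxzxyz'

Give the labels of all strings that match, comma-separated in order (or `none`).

i → no match
ii → match
iii → match
iv → no match
v → match
vi → no match

ii, iii, v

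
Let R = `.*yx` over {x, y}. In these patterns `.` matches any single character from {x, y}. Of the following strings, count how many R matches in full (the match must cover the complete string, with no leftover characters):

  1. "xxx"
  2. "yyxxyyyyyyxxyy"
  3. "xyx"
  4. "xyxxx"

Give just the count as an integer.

1

1 → no match — must end with "yx"
2 → no match — must end with "yx"
3 → match
4 → no match — must end with "yx"
Total matched: 1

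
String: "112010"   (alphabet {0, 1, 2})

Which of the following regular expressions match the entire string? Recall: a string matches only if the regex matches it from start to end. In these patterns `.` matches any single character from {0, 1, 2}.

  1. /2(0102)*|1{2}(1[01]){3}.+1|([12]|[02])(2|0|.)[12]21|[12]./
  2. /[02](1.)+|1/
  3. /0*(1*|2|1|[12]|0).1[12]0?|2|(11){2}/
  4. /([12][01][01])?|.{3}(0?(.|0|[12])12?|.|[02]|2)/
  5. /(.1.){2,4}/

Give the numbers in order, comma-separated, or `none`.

5

1 → no match
2 → no match
3 → no match
4 → no match
5 → match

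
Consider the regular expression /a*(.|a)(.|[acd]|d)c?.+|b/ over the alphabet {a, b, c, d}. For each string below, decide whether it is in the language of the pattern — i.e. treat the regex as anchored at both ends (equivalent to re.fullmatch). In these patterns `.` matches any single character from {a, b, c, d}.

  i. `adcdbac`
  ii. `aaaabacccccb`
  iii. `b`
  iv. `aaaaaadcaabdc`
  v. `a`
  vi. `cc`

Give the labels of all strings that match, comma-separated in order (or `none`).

i, ii, iii, iv

i → match
ii → match
iii → match
iv → match
v → no match
vi → no match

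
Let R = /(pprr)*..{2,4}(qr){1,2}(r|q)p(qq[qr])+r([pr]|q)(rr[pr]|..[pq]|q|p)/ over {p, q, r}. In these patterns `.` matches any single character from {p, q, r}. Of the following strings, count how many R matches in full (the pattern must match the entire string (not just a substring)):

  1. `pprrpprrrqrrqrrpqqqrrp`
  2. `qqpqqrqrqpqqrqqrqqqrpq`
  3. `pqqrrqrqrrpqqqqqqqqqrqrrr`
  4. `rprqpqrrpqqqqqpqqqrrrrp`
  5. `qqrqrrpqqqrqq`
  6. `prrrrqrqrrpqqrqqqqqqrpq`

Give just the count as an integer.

1 → match
2 → match
3 → match
4 → no match
5 → match
6 → match
Total matched: 5

5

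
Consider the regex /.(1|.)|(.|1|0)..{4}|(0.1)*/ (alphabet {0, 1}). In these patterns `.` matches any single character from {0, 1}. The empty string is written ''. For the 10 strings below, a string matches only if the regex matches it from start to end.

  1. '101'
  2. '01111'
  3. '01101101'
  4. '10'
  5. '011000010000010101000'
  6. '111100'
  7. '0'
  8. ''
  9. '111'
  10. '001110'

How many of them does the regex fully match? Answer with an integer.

4

1 → no match
2 → no match
3 → no match
4 → match
5 → no match
6 → match
7 → no match
8 → match
9 → no match
10 → match
Total matched: 4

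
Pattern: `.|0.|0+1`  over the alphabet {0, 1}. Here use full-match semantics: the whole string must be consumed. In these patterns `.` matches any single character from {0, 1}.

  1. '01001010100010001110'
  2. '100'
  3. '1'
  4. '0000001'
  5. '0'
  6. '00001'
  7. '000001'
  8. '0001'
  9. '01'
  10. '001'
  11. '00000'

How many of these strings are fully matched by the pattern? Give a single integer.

1 → no match
2 → no match
3 → match
4 → match
5 → match
6 → match
7 → match
8 → match
9 → match
10 → match
11 → no match
Total matched: 8

8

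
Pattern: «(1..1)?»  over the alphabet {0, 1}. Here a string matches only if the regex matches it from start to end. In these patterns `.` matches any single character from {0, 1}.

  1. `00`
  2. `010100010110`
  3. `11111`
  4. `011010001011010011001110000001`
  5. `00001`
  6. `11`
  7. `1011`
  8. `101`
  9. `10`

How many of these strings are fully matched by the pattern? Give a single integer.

1 → no match
2 → no match
3 → no match
4 → no match
5 → no match
6 → no match
7 → match
8 → no match
9 → no match
Total matched: 1

1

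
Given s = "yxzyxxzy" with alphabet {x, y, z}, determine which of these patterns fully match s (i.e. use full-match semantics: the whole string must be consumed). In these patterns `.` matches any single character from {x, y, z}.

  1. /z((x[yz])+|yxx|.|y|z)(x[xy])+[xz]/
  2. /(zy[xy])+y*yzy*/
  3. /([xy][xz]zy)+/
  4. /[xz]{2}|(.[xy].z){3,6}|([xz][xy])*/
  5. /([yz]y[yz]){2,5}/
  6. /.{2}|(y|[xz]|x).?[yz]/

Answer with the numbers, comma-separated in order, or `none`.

1 → no match — must start with "z"
2 → no match — must start with "zy"
3 → match
4 → no match
5 → no match
6 → no match

3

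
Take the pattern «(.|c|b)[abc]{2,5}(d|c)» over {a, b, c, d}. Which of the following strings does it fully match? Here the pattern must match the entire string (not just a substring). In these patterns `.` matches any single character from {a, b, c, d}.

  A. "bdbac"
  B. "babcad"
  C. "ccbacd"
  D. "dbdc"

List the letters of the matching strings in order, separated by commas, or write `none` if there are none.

A → no match
B → match
C → match
D → no match

B, C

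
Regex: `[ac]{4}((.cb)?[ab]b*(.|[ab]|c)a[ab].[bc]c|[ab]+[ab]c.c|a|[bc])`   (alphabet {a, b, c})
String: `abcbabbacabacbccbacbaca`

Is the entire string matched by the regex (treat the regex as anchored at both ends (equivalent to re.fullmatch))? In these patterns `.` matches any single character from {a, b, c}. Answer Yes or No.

No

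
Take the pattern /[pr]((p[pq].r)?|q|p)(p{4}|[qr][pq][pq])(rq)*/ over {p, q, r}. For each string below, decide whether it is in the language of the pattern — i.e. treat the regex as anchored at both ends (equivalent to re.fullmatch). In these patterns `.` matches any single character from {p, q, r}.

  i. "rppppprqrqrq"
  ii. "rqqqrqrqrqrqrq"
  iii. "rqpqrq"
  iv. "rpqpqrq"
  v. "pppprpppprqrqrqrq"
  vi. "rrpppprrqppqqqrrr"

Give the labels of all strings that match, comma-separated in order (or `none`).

i. "rppppprqrqrq" → match
ii → match
iii. "rqpqrq" → match
iv. "rpqpqrq" → match
v → match
vi → no match

i, ii, iii, iv, v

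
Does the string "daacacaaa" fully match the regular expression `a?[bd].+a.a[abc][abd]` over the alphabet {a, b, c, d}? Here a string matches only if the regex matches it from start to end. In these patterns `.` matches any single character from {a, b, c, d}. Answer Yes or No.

Yes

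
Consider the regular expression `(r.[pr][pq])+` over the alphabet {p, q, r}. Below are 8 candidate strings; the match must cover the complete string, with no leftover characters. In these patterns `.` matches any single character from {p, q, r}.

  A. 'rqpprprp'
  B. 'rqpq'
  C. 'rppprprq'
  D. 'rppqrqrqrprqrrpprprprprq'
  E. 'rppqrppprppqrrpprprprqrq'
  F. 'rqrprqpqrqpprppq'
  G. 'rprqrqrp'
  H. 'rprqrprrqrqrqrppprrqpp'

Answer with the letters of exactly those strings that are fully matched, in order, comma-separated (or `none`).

A, B, C, D, E, F, G

A → match
B → match
C → match
D → match
E → match
F → match
G → match
H → no match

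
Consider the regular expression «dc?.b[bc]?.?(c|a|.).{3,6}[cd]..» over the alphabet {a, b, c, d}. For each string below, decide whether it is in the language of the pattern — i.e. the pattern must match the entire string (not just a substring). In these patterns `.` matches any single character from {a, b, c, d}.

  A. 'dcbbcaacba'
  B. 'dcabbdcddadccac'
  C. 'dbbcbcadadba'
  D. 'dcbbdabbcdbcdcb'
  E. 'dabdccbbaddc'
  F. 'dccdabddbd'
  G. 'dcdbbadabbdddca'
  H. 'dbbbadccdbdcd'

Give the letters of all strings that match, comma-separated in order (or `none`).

A, B, C, D, E, G, H

A → match
B → match
C → match
D → match
E → match
F → no match
G → match
H → match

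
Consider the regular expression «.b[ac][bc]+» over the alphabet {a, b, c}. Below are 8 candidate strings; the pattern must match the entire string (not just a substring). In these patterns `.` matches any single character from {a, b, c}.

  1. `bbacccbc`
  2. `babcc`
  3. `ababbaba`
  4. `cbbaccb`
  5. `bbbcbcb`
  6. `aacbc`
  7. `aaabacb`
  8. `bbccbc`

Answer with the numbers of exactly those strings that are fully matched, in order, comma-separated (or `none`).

1 → match
2 → no match
3 → no match
4 → no match
5 → no match
6 → no match
7 → no match
8 → match

1, 8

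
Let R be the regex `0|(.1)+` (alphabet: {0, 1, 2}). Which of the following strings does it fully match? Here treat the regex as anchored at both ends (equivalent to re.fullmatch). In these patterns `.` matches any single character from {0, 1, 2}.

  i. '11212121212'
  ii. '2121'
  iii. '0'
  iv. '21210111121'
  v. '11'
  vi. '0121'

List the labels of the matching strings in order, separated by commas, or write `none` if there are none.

ii, iii, v, vi

i → no match
ii → match
iii → match
iv → no match
v → match
vi → match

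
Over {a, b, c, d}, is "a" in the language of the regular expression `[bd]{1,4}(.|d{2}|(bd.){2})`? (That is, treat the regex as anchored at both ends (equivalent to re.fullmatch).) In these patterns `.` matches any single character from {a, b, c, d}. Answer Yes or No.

No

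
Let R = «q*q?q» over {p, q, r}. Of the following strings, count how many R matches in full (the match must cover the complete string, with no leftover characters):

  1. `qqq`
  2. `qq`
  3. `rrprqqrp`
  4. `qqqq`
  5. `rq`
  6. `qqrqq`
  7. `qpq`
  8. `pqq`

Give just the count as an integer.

3

1 → match
2 → match
3 → no match — must end with `q`
4 → match
5 → no match
6 → no match
7 → no match
8 → no match
Total matched: 3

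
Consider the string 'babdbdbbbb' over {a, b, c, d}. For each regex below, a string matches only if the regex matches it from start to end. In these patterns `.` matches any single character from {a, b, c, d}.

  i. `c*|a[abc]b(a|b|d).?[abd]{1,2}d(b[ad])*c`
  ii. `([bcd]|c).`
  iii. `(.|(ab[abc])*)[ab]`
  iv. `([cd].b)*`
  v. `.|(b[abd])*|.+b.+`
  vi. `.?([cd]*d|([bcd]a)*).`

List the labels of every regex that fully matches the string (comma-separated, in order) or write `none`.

i → no match
ii → no match
iii → no match
iv → no match
v → match
vi → no match

v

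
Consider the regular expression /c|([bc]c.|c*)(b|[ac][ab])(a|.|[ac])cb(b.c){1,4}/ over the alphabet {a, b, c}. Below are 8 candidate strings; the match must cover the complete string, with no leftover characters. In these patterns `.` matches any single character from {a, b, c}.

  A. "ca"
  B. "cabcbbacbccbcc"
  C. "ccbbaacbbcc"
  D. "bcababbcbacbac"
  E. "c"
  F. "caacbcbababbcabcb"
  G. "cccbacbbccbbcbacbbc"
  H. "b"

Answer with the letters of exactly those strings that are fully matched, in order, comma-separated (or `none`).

A → no match — must end with "c"
B → match
C → no match
D → no match
E → match
F → no match — must end with "c"
G → match
H → no match — must end with "c"

B, E, G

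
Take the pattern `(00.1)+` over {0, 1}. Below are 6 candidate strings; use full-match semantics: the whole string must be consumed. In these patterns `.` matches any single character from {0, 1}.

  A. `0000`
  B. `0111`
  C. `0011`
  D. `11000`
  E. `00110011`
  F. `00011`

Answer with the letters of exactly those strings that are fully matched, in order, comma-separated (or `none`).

C, E

A. `0000` → no match — must end with `1`
B. `0111` → no match — must start with `00`
C. `0011` → match
D. `11000` → no match — must start with `00`
E. `00110011` → match
F. `00011` → no match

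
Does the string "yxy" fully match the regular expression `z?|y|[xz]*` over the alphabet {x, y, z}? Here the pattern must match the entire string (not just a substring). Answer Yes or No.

No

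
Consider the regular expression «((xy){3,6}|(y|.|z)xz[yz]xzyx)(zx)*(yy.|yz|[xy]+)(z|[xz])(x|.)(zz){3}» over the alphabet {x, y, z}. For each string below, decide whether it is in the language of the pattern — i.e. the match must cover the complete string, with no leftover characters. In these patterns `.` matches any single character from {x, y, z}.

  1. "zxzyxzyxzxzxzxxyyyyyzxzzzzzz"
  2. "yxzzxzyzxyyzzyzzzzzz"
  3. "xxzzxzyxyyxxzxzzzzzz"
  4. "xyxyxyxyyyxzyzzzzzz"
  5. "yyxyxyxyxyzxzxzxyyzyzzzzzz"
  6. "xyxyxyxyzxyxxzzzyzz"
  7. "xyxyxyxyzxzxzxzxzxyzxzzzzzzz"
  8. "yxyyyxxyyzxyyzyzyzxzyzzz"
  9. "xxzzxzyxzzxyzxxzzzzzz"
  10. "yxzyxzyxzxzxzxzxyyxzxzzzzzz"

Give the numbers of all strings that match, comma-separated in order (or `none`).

1, 3, 4, 7, 10

1 → match
2 → no match
3 → match
4 → match
5 → no match
6 → no match
7 → match
8 → no match
9 → no match
10 → match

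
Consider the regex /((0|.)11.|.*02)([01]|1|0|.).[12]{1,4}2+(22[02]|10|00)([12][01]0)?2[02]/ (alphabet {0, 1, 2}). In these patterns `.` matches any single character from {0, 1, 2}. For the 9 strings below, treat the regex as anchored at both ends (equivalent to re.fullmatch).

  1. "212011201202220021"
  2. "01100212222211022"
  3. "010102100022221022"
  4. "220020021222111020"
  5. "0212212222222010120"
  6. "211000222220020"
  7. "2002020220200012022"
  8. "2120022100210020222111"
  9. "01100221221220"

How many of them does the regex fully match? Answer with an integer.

1 → no match
2 → match
3 → no match
4 → no match
5 → no match
6 → match
7 → no match
8 → no match
9 → no match
Total matched: 2

2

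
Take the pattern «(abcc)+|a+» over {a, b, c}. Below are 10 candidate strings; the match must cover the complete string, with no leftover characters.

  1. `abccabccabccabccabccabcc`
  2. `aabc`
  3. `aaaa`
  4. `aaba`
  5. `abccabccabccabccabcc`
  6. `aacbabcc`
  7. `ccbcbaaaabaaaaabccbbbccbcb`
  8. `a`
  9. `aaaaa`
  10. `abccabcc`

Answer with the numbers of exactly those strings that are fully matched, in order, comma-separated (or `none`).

1, 3, 5, 8, 9, 10

1 → match
2. `aabc` → no match
3. `aaaa` → match
4. `aaba` → no match
5 → match
6. `aacbabcc` → no match
7 → no match
8. `a` → match
9. `aaaaa` → match
10. `abccabcc` → match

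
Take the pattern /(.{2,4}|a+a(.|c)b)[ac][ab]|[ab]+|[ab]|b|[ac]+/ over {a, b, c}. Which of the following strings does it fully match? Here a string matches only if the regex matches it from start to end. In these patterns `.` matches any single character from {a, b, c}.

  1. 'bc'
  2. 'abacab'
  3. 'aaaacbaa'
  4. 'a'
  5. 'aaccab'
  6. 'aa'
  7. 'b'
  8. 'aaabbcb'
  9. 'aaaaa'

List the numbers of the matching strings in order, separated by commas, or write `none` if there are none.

1. 'bc' → no match
2. 'abacab' → match
3. 'aaaacbaa' → match
4. 'a' → match
5. 'aaccab' → match
6. 'aa' → match
7. 'b' → match
8. 'aaabbcb' → match
9. 'aaaaa' → match

2, 3, 4, 5, 6, 7, 8, 9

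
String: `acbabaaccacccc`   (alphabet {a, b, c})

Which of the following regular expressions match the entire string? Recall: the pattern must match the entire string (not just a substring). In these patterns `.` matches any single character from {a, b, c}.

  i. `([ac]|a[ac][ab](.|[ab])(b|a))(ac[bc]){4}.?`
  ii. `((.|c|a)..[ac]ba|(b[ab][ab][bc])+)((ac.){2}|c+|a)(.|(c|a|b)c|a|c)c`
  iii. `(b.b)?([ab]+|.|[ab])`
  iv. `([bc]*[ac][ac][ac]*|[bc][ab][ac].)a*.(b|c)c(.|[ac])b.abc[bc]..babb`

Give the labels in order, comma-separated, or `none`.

ii

i → no match
ii → match
iii → no match
iv → no match — must end with `babb`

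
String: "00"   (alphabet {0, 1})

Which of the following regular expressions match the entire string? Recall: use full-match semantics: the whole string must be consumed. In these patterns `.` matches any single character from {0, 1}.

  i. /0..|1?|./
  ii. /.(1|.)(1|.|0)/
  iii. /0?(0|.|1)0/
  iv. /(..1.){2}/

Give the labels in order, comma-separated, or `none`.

i → no match
ii → no match
iii → match
iv → no match

iii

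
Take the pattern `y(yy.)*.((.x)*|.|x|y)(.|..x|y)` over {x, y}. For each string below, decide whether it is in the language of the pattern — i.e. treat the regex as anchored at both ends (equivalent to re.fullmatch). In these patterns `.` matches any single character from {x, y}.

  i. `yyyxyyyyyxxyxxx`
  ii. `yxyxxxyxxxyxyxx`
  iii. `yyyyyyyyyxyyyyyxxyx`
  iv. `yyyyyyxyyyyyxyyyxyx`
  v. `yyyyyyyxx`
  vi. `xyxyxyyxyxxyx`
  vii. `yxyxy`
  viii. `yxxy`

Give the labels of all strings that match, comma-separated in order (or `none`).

i, ii, iii, iv, v, vii, viii

i → match
ii → match
iii → match
iv → match
v → match
vi → no match — must start with `y`
vii → match
viii → match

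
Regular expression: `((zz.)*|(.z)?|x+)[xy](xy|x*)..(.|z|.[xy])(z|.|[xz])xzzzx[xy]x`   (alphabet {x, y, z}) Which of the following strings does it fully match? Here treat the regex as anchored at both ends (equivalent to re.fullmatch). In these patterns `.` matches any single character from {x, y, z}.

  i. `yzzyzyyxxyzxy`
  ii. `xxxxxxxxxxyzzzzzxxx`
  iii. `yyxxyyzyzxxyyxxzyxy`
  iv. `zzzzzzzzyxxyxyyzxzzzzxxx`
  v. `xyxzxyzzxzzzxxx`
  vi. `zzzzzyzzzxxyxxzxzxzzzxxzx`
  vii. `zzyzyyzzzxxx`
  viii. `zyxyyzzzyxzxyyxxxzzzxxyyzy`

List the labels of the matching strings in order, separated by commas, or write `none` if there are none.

i → no match — must end with `x`
ii → no match
iii → no match — must end with `x`
iv → no match
v → no match
vi → no match
vii → no match
viii → no match — must end with `x`

none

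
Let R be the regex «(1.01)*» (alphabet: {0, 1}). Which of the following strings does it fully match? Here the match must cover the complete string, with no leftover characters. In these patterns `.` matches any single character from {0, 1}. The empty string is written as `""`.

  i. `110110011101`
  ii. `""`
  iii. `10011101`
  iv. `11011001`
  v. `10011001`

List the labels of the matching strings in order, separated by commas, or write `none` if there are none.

i. `110110011101` → match
ii. `""` → match
iii. `10011101` → match
iv. `11011001` → match
v. `10011001` → match

i, ii, iii, iv, v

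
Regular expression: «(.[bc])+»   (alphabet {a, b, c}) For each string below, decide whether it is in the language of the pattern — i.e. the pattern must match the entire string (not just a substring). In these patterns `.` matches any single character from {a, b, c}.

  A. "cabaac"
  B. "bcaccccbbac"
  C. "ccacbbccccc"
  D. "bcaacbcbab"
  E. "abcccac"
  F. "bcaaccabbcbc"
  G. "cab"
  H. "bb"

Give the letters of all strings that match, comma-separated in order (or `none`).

A. "cabaac" → no match
B. "bcaccccbbac" → no match
C. "ccacbbccccc" → no match
D. "bcaacbcbab" → no match
E. "abcccac" → no match
F. "bcaaccabbcbc" → no match
G. "cab" → no match
H. "bb" → match

H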